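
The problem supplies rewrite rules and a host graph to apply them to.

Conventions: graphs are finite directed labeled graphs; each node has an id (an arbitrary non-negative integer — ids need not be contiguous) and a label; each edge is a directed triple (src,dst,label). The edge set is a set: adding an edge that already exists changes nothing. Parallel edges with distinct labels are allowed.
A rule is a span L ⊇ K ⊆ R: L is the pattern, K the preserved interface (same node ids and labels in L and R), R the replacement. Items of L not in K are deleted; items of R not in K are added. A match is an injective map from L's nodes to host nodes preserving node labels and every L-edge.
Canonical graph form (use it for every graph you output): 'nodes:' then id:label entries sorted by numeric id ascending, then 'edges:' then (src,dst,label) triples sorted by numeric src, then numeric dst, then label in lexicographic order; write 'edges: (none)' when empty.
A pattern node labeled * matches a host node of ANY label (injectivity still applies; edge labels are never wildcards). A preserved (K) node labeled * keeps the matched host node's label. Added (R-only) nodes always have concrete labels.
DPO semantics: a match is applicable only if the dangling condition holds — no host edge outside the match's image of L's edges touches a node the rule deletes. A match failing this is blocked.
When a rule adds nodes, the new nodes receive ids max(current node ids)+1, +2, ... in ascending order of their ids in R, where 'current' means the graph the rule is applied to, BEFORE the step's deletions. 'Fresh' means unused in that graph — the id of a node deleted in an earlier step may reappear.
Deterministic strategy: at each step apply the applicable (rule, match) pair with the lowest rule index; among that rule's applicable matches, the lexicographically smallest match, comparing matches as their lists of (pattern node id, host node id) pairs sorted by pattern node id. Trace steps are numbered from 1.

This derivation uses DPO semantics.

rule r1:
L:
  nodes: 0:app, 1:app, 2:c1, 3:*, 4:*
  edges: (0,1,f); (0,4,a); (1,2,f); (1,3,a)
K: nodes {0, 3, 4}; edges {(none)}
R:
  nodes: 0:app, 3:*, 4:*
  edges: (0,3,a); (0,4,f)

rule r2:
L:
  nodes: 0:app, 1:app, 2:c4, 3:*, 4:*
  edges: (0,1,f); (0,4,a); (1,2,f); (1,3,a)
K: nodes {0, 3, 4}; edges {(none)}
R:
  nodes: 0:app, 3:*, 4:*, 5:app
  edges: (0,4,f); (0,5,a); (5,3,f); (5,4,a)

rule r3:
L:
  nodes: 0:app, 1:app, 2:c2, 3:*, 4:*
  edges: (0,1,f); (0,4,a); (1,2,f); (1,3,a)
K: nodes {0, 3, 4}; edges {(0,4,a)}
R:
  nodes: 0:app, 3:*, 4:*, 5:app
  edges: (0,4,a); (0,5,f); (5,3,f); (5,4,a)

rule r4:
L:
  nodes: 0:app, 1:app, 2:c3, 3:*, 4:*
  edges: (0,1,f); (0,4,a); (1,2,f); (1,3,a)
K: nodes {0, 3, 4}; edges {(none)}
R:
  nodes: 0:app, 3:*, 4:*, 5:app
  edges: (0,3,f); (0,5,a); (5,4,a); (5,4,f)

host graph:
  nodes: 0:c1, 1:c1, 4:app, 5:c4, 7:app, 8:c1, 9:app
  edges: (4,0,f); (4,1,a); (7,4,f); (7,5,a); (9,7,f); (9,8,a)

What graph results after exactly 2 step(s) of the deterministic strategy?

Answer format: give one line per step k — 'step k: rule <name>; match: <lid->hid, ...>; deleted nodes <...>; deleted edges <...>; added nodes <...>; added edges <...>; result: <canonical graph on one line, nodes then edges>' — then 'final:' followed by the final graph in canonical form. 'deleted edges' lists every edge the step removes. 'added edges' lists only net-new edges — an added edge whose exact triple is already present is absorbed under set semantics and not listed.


step 1: rule r1; match: 0->7, 1->4, 2->0, 3->1, 4->5; deleted nodes 0, 4; deleted edges (4,0,f); (4,1,a); (7,4,f); (7,5,a); added nodes (none); added edges (7,1,a); (7,5,f); result: nodes: 1:c1, 5:c4, 7:app, 8:c1, 9:app edges: (7,1,a); (7,5,f); (9,7,f); (9,8,a)
step 2: rule r2; match: 0->9, 1->7, 2->5, 3->1, 4->8; deleted nodes 5, 7; deleted edges (7,1,a); (7,5,f); (9,7,f); (9,8,a); added nodes 10; added edges (9,8,f); (9,10,a); (10,1,f); (10,8,a); result: nodes: 1:c1, 8:c1, 9:app, 10:app edges: (9,8,f); (9,10,a); (10,1,f); (10,8,a)
final:
nodes: 1:c1, 8:c1, 9:app, 10:app
edges: (9,8,f); (9,10,a); (10,1,f); (10,8,a)


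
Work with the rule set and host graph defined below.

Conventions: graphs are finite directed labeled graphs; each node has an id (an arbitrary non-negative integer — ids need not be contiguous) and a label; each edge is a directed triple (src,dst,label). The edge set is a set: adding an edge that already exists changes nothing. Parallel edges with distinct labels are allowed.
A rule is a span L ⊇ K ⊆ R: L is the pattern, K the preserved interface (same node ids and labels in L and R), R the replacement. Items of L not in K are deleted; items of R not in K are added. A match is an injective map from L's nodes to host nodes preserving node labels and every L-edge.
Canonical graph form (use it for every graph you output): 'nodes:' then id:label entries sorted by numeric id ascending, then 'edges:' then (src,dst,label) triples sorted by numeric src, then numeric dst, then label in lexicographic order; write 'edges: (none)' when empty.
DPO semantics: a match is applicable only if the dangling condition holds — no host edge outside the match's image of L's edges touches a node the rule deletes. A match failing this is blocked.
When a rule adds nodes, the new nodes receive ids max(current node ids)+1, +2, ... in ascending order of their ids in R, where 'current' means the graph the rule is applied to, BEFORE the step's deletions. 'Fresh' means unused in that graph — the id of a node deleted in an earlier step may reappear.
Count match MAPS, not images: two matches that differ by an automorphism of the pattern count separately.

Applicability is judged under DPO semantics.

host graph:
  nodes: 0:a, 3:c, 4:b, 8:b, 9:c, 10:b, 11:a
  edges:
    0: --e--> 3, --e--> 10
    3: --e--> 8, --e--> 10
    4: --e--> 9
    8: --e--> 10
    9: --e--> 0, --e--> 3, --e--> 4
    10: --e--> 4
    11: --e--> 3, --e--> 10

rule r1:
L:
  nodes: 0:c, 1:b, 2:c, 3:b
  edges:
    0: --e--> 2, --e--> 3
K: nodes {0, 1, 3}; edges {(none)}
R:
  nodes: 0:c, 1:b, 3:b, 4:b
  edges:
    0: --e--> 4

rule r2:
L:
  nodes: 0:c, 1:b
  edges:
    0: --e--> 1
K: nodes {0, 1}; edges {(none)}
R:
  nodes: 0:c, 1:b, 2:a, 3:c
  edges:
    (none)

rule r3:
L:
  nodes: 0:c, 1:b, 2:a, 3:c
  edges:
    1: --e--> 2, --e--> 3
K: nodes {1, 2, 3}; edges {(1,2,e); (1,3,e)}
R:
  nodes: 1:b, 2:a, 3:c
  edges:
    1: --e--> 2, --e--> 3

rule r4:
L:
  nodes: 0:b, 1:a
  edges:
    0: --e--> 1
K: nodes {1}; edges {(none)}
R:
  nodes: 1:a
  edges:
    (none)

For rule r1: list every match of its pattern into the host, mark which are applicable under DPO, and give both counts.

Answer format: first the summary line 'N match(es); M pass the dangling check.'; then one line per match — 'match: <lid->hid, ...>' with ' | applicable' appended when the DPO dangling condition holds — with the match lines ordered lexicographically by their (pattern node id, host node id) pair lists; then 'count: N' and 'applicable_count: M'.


2 match(es); 0 pass the dangling check.
match: 0->9, 1->8, 2->3, 3->4
match: 0->9, 1->10, 2->3, 3->4
count: 2
applicable_count: 0


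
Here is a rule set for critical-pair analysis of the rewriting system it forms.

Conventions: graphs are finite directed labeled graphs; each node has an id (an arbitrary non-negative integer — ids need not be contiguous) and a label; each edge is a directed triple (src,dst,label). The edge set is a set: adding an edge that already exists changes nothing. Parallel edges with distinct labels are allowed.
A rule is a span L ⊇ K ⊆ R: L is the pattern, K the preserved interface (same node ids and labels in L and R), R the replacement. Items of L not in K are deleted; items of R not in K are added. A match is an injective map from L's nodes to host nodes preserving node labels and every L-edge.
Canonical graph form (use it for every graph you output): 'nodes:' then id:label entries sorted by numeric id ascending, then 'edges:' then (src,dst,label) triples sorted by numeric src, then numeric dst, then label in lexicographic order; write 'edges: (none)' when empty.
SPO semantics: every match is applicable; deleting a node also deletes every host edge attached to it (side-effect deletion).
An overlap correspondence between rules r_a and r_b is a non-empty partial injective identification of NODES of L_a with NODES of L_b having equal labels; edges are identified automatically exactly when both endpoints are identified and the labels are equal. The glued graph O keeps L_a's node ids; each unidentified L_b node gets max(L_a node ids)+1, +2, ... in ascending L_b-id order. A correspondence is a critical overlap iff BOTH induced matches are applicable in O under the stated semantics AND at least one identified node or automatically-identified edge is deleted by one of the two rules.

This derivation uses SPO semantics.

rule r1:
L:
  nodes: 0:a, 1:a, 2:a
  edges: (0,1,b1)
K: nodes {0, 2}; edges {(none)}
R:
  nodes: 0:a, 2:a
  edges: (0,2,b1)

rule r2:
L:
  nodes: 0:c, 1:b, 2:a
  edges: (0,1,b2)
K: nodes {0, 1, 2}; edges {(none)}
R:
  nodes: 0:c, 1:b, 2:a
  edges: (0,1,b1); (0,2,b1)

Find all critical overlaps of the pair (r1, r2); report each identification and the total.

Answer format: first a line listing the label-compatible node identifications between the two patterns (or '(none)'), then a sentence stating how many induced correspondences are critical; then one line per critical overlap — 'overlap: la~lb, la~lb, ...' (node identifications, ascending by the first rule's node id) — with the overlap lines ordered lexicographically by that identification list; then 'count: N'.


label-compatible node identifications between L(r1) and L(r2): 0~2, 1~2, 2~2
1 of the induced correspondences is a critical overlap of r1 and r2.
overlap: 1~2
count: 1


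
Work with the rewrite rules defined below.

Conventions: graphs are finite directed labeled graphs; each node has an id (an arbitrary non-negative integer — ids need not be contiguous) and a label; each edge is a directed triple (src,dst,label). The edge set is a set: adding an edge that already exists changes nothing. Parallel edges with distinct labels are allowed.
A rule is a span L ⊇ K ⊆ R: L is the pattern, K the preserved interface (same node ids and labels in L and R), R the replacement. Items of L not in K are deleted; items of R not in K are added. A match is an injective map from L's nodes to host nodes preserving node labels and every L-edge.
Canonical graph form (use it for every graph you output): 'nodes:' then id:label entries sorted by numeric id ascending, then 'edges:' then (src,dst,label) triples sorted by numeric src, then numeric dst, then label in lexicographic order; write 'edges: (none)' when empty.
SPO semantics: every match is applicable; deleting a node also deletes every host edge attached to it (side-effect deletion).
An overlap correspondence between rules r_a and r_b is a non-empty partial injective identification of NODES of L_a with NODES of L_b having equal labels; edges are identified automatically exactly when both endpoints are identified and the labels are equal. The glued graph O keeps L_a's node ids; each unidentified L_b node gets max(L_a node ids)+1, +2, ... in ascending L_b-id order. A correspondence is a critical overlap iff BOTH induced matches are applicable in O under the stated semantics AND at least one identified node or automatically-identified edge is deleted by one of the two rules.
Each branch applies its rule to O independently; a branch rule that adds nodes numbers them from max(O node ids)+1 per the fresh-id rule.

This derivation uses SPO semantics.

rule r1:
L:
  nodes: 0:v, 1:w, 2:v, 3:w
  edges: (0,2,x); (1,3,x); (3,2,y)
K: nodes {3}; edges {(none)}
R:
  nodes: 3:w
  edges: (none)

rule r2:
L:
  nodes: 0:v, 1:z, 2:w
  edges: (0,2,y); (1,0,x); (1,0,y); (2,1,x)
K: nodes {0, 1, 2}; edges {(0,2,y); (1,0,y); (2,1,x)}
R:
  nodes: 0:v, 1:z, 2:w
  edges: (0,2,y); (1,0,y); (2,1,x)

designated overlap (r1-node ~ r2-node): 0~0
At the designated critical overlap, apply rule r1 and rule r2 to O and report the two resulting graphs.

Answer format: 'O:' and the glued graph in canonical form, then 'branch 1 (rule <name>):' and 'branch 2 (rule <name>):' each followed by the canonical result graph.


O:
nodes: 0:v, 1:w, 2:v, 3:w, 4:z, 5:w
edges: (0,2,x); (0,5,y); (1,3,x); (3,2,y); (4,0,x); (4,0,y); (5,4,x)
branch 1 (rule r1):
nodes: 3:w, 4:z, 5:w
edges: (5,4,x)
branch 2 (rule r2):
nodes: 0:v, 1:w, 2:v, 3:w, 4:z, 5:w
edges: (0,2,x); (0,5,y); (1,3,x); (3,2,y); (4,0,y); (5,4,x)


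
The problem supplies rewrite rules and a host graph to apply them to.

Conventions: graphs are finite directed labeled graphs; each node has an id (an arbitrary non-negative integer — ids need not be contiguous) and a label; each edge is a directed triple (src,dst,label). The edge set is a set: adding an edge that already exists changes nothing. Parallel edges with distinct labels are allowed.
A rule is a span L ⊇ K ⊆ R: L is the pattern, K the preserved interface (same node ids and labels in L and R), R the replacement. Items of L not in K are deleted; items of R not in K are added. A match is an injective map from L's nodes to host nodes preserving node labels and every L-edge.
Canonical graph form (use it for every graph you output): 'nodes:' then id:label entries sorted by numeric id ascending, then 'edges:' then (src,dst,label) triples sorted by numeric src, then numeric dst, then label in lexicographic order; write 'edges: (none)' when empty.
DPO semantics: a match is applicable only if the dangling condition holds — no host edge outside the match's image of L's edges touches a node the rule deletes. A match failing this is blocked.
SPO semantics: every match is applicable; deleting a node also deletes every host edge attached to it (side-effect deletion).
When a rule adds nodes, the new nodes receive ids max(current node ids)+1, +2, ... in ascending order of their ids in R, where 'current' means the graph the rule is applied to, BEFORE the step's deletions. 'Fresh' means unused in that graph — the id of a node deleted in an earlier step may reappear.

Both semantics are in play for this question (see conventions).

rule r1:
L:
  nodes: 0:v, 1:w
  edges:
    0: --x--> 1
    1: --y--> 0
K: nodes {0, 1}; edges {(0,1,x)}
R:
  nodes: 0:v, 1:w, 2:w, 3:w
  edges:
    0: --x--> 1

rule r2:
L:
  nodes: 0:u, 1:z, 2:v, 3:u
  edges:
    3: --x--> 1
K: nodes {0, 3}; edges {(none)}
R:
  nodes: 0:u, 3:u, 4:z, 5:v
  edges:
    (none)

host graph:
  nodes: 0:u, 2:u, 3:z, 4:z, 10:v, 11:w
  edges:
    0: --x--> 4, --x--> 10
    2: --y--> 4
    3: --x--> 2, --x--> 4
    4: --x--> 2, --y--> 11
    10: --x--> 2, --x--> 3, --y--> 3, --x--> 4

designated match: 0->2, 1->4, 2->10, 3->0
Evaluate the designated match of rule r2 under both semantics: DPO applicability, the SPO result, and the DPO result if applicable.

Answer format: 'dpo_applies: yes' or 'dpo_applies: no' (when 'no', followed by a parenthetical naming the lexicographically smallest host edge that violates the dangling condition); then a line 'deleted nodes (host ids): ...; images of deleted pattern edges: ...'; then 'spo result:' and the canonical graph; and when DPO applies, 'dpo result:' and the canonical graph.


dpo_applies: no
(the rule deletes node 10, which keeps host edge (0,10,x) outside the match image — the dangling condition fails, DPO blocks; SPO proceeds and side-deletes such edges)
deleted nodes (host ids): 4, 10; images of deleted pattern edges: (0,4,x)
spo result:
nodes: 0:u, 2:u, 3:z, 11:w, 12:z, 13:v
edges: (3,2,x)


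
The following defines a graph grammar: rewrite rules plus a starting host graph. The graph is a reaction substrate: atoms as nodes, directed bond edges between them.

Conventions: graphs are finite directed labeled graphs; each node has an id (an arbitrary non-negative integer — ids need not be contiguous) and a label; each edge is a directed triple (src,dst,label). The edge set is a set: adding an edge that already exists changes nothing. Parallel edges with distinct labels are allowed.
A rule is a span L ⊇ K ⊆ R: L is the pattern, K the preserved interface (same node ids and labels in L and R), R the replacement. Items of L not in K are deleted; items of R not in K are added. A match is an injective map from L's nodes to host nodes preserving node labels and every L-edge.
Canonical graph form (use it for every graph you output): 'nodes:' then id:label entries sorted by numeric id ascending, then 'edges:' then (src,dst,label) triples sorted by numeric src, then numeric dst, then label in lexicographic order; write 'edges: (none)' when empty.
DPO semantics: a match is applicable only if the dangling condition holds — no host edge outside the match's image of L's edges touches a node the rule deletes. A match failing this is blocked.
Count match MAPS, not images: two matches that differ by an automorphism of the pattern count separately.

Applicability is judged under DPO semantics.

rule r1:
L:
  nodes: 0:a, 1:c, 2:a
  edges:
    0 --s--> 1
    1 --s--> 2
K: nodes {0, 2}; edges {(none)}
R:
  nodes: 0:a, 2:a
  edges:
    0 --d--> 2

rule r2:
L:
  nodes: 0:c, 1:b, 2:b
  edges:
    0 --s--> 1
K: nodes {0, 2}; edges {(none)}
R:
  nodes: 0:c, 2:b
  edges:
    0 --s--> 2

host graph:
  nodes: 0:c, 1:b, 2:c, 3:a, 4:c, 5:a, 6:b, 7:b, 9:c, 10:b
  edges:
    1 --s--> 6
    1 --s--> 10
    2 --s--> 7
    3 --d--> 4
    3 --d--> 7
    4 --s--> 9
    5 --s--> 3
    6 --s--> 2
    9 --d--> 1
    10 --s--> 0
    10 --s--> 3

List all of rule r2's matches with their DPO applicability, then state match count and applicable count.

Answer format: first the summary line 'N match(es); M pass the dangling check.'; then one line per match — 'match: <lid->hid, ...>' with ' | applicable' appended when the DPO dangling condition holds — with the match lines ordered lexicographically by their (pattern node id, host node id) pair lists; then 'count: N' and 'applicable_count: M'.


3 match(es); 0 pass the dangling check.
match: 0->2, 1->7, 2->1
match: 0->2, 1->7, 2->6
match: 0->2, 1->7, 2->10
count: 3
applicable_count: 0


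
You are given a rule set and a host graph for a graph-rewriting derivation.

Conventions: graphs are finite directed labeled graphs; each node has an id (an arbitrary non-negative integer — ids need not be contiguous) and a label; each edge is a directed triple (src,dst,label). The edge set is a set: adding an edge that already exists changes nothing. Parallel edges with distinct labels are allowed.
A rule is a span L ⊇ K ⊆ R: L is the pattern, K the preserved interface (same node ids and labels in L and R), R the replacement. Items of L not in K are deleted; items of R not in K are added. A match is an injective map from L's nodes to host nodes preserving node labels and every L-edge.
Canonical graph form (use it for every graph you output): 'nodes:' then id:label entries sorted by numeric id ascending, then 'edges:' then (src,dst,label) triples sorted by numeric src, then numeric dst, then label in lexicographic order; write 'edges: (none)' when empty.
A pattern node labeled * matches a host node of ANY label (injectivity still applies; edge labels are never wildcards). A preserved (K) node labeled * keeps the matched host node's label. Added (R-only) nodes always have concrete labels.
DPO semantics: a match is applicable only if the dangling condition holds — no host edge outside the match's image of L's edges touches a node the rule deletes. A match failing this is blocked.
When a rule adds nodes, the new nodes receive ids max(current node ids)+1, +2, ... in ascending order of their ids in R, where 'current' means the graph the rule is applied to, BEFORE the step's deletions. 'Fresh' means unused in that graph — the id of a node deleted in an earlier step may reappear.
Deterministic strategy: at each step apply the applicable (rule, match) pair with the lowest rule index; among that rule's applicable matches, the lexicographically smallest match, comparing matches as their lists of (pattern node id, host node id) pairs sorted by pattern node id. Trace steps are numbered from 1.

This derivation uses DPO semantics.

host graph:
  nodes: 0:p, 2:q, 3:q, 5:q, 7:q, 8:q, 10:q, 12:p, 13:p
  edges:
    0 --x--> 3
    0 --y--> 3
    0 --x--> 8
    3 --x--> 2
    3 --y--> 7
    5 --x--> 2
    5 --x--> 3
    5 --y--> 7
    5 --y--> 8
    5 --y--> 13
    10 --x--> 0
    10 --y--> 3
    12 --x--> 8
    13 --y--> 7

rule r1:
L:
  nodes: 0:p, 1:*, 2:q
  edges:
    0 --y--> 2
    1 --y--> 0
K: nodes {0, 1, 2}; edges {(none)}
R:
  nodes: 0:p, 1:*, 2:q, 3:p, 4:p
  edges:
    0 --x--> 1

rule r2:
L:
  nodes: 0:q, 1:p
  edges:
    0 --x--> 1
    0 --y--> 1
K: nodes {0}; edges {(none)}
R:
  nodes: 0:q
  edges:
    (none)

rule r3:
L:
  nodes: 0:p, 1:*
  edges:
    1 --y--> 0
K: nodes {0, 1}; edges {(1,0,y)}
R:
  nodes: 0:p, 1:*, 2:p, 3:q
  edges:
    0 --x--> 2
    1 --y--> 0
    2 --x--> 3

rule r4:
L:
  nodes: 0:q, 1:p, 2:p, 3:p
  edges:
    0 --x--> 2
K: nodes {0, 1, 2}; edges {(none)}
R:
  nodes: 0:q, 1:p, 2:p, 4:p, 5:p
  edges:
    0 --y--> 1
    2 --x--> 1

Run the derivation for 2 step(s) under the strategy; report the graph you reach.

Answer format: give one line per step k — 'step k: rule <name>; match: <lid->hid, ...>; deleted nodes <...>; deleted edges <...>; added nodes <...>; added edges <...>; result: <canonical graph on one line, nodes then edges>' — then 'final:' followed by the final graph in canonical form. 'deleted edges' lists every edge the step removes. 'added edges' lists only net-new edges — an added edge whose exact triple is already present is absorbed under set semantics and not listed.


step 1: rule r1; match: 0->13, 1->5, 2->7; deleted nodes (none); deleted edges (5,13,y); (13,7,y); added nodes 14, 15; added edges (13,5,x); result: nodes: 0:p, 2:q, 3:q, 5:q, 7:q, 8:q, 10:q, 12:p, 13:p, 14:p, 15:p edges: (0,3,x); (0,3,y); (0,8,x); (3,2,x); (3,7,y); (5,2,x); (5,3,x); (5,7,y); (5,8,y); (10,0,x); (10,3,y); (12,8,x); (13,5,x)
step 2: rule r4; match: 0->10, 1->12, 2->0, 3->14; deleted nodes 14; deleted edges (10,0,x); added nodes 16, 17; added edges (0,12,x); (10,12,y); result: nodes: 0:p, 2:q, 3:q, 5:q, 7:q, 8:q, 10:q, 12:p, 13:p, 15:p, 16:p, 17:p edges: (0,3,x); (0,3,y); (0,8,x); (0,12,x); (3,2,x); (3,7,y); (5,2,x); (5,3,x); (5,7,y); (5,8,y); (10,3,y); (10,12,y); (12,8,x); (13,5,x)
final:
nodes: 0:p, 2:q, 3:q, 5:q, 7:q, 8:q, 10:q, 12:p, 13:p, 15:p, 16:p, 17:p
edges: (0,3,x); (0,3,y); (0,8,x); (0,12,x); (3,2,x); (3,7,y); (5,2,x); (5,3,x); (5,7,y); (5,8,y); (10,3,y); (10,12,y); (12,8,x); (13,5,x)


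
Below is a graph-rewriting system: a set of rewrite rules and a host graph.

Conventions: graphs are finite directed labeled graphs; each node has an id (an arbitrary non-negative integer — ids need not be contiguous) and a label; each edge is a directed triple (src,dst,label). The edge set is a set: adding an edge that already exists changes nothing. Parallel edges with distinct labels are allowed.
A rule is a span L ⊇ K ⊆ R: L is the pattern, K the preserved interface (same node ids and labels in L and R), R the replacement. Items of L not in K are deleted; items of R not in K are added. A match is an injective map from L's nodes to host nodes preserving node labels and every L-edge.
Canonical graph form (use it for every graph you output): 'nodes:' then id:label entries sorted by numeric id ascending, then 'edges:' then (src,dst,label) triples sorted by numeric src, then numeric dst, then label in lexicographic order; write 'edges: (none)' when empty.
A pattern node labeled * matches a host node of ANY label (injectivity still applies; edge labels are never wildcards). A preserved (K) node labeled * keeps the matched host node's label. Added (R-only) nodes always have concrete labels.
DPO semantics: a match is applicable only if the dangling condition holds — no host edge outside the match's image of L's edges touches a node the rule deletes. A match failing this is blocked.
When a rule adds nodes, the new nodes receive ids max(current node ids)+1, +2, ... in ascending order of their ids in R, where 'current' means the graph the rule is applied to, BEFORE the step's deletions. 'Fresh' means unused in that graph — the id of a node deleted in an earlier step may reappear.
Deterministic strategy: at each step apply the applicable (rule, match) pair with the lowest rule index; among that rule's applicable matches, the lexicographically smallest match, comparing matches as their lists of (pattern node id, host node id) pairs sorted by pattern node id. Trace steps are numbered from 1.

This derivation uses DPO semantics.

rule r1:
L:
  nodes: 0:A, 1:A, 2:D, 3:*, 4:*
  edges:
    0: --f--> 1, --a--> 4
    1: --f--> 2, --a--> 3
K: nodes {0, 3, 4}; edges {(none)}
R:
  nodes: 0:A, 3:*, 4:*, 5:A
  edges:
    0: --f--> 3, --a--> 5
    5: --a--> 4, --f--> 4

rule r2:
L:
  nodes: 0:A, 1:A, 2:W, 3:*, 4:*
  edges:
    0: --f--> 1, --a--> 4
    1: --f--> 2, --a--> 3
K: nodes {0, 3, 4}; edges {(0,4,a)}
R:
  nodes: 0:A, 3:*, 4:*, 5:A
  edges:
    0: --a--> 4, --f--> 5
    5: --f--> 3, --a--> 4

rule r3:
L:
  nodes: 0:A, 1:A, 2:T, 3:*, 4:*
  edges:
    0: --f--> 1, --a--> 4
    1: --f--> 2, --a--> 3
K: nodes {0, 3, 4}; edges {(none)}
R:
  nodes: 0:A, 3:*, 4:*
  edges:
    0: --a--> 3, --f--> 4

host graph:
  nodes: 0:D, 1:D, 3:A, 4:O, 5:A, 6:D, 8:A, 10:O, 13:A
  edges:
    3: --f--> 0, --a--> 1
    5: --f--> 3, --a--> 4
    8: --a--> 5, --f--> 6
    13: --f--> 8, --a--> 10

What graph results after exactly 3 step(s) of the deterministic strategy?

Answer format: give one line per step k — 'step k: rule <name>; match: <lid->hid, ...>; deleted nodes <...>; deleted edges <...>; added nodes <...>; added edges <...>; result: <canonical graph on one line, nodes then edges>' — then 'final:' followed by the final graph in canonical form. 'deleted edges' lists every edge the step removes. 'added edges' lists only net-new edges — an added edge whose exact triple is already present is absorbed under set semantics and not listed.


step 1: rule r1; match: 0->5, 1->3, 2->0, 3->1, 4->4; deleted nodes 0, 3; deleted edges (3,0,f); (3,1,a); (5,3,f); (5,4,a); added nodes 14; added edges (5,1,f); (5,14,a); (14,4,a); (14,4,f); result: nodes: 1:D, 4:O, 5:A, 6:D, 8:A, 10:O, 13:A, 14:A edges: (5,1,f); (5,14,a); (8,5,a); (8,6,f); (13,8,f); (13,10,a); (14,4,a); (14,4,f)
step 2: rule r1; match: 0->13, 1->8, 2->6, 3->5, 4->10; deleted nodes 6, 8; deleted edges (8,5,a); (8,6,f); (13,8,f); (13,10,a); added nodes 15; added edges (13,5,f); (13,15,a); (15,10,a); (15,10,f); result: nodes: 1:D, 4:O, 5:A, 10:O, 13:A, 14:A, 15:A edges: (5,1,f); (5,14,a); (13,5,f); (13,15,a); (14,4,a); (14,4,f); (15,10,a); (15,10,f)
step 3: rule r1; match: 0->13, 1->5, 2->1, 3->14, 4->15; deleted nodes 1, 5; deleted edges (5,1,f); (5,14,a); (13,5,f); (13,15,a); added nodes 16; added edges (13,14,f); (13,16,a); (16,15,a); (16,15,f); result: nodes: 4:O, 10:O, 13:A, 14:A, 15:A, 16:A edges: (13,14,f); (13,16,a); (14,4,a); (14,4,f); (15,10,a); (15,10,f); (16,15,a); (16,15,f)
final:
nodes: 4:O, 10:O, 13:A, 14:A, 15:A, 16:A
edges: (13,14,f); (13,16,a); (14,4,a); (14,4,f); (15,10,a); (15,10,f); (16,15,a); (16,15,f)


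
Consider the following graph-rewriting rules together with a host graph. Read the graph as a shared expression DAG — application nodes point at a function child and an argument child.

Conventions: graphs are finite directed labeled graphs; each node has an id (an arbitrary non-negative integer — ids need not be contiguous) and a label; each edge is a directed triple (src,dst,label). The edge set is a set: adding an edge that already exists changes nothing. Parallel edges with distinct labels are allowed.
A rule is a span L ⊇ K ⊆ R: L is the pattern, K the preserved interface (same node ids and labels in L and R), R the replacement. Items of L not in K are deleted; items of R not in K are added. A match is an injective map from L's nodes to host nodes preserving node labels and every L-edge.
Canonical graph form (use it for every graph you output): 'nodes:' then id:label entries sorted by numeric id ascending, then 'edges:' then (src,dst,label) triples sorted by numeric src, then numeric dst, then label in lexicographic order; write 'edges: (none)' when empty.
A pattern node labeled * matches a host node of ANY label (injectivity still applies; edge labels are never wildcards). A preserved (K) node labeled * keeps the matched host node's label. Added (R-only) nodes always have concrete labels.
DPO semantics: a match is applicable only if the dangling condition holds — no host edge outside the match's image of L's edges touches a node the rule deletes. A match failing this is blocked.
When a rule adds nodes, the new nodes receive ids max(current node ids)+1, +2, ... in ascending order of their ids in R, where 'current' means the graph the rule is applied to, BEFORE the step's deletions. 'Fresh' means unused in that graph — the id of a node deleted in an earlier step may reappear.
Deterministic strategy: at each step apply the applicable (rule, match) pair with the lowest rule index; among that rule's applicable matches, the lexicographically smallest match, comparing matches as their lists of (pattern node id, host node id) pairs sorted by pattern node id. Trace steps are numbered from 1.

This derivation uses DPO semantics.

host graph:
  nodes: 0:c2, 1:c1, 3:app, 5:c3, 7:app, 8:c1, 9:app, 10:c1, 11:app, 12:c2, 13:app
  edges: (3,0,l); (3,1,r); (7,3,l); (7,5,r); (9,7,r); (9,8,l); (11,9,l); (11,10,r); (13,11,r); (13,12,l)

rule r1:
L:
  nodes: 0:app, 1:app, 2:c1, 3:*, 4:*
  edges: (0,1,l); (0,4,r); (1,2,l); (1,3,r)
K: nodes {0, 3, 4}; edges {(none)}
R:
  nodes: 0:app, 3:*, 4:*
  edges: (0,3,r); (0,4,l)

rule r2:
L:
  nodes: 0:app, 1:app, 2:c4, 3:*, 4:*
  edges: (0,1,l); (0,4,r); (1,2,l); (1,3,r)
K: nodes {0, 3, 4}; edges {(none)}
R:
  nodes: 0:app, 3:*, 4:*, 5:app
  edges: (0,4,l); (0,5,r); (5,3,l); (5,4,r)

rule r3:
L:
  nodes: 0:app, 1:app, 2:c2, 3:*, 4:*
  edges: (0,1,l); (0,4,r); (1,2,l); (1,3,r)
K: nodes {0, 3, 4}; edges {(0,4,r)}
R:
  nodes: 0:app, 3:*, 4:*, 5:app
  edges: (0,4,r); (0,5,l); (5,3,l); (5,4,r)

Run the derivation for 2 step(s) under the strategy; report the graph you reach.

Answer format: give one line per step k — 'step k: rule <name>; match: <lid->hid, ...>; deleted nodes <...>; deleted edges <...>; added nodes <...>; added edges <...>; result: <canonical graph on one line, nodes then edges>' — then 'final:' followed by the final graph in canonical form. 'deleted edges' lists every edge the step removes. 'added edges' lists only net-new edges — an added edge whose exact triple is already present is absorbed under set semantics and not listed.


step 1: rule r1; match: 0->11, 1->9, 2->8, 3->7, 4->10; deleted nodes 8, 9; deleted edges (9,7,r); (9,8,l); (11,9,l); (11,10,r); added nodes (none); added edges (11,7,r); (11,10,l); result: nodes: 0:c2, 1:c1, 3:app, 5:c3, 7:app, 10:c1, 11:app, 12:c2, 13:app edges: (3,0,l); (3,1,r); (7,3,l); (7,5,r); (11,7,r); (11,10,l); (13,11,r); (13,12,l)
step 2: rule r3; match: 0->7, 1->3, 2->0, 3->1, 4->5; deleted nodes 0, 3; deleted edges (3,0,l); (3,1,r); (7,3,l); added nodes 14; added edges (7,14,l); (14,1,l); (14,5,r); result: nodes: 1:c1, 5:c3, 7:app, 10:c1, 11:app, 12:c2, 13:app, 14:app edges: (7,5,r); (7,14,l); (11,7,r); (11,10,l); (13,11,r); (13,12,l); (14,1,l); (14,5,r)
final:
nodes: 1:c1, 5:c3, 7:app, 10:c1, 11:app, 12:c2, 13:app, 14:app
edges: (7,5,r); (7,14,l); (11,7,r); (11,10,l); (13,11,r); (13,12,l); (14,1,l); (14,5,r)


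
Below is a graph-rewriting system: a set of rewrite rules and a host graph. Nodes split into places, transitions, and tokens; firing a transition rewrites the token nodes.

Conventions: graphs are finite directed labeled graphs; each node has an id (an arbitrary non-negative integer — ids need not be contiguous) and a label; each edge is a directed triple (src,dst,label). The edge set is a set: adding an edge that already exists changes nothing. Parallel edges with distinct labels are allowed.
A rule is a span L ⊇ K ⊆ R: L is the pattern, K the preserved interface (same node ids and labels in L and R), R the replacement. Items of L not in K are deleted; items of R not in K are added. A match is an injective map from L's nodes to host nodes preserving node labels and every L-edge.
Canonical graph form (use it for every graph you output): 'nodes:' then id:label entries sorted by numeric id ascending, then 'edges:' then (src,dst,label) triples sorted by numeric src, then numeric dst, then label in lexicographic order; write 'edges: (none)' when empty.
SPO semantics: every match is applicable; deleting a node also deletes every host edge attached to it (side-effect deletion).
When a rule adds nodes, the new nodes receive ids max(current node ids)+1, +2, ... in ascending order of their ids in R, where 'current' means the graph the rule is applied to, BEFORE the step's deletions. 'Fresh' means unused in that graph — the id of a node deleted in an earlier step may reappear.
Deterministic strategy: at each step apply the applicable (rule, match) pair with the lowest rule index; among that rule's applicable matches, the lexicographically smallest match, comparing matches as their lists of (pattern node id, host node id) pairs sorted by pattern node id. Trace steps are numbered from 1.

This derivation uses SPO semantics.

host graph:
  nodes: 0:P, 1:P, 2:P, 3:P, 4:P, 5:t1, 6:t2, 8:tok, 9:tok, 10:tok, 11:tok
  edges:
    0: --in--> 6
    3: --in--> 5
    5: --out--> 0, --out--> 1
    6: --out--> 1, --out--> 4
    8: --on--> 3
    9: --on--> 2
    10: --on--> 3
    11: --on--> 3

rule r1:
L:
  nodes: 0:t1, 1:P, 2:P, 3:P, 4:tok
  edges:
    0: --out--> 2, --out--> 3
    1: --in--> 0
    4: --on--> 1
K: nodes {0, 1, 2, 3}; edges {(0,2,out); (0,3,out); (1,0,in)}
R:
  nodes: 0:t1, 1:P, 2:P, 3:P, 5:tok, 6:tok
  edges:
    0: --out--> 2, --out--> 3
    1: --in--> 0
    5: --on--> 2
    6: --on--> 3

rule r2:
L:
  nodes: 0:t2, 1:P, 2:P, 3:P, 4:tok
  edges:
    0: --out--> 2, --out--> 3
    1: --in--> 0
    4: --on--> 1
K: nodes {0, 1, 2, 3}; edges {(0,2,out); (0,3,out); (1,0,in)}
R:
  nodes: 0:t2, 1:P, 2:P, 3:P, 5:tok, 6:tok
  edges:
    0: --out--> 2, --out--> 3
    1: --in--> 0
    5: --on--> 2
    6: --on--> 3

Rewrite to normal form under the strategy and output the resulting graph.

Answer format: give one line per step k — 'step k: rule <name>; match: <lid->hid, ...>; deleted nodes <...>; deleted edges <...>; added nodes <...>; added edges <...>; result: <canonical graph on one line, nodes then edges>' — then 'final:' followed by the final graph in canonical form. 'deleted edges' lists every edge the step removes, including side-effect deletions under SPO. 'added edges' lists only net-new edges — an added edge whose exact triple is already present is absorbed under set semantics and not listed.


step 1: rule r1; match: 0->5, 1->3, 2->0, 3->1, 4->8; deleted nodes 8; deleted edges (8,3,on); added nodes 12, 13; added edges (12,0,on); (13,1,on); result: nodes: 0:P, 1:P, 2:P, 3:P, 4:P, 5:t1, 6:t2, 9:tok, 10:tok, 11:tok, 12:tok, 13:tok edges: (0,6,in); (3,5,in); (5,0,out); (5,1,out); (6,1,out); (6,4,out); (9,2,on); (10,3,on); (11,3,on); (12,0,on); (13,1,on)
step 2: rule r1; match: 0->5, 1->3, 2->0, 3->1, 4->10; deleted nodes 10; deleted edges (10,3,on); added nodes 14, 15; added edges (14,0,on); (15,1,on); result: nodes: 0:P, 1:P, 2:P, 3:P, 4:P, 5:t1, 6:t2, 9:tok, 11:tok, 12:tok, 13:tok, 14:tok, 15:tok edges: (0,6,in); (3,5,in); (5,0,out); (5,1,out); (6,1,out); (6,4,out); (9,2,on); (11,3,on); (12,0,on); (13,1,on); (14,0,on); (15,1,on)
step 3: rule r1; match: 0->5, 1->3, 2->0, 3->1, 4->11; deleted nodes 11; deleted edges (11,3,on); added nodes 16, 17; added edges (16,0,on); (17,1,on); result: nodes: 0:P, 1:P, 2:P, 3:P, 4:P, 5:t1, 6:t2, 9:tok, 12:tok, 13:tok, 14:tok, 15:tok, 16:tok, 17:tok edges: (0,6,in); (3,5,in); (5,0,out); (5,1,out); (6,1,out); (6,4,out); (9,2,on); (12,0,on); (13,1,on); (14,0,on); (15,1,on); (16,0,on); (17,1,on)
step 4: rule r2; match: 0->6, 1->0, 2->1, 3->4, 4->12; deleted nodes 12; deleted edges (12,0,on); added nodes 18, 19; added edges (18,1,on); (19,4,on); result: nodes: 0:P, 1:P, 2:P, 3:P, 4:P, 5:t1, 6:t2, 9:tok, 13:tok, 14:tok, 15:tok, 16:tok, 17:tok, 18:tok, 19:tok edges: (0,6,in); (3,5,in); (5,0,out); (5,1,out); (6,1,out); (6,4,out); (9,2,on); (13,1,on); (14,0,on); (15,1,on); (16,0,on); (17,1,on); (18,1,on); (19,4,on)
step 5: rule r2; match: 0->6, 1->0, 2->1, 3->4, 4->14; deleted nodes 14; deleted edges (14,0,on); added nodes 20, 21; added edges (20,1,on); (21,4,on); result: nodes: 0:P, 1:P, 2:P, 3:P, 4:P, 5:t1, 6:t2, 9:tok, 13:tok, 15:tok, 16:tok, 17:tok, 18:tok, 19:tok, 20:tok, 21:tok edges: (0,6,in); (3,5,in); (5,0,out); (5,1,out); (6,1,out); (6,4,out); (9,2,on); (13,1,on); (15,1,on); (16,0,on); (17,1,on); (18,1,on); (19,4,on); (20,1,on); (21,4,on)
step 6: rule r2; match: 0->6, 1->0, 2->1, 3->4, 4->16; deleted nodes 16; deleted edges (16,0,on); added nodes 22, 23; added edges (22,1,on); (23,4,on); result: nodes: 0:P, 1:P, 2:P, 3:P, 4:P, 5:t1, 6:t2, 9:tok, 13:tok, 15:tok, 17:tok, 18:tok, 19:tok, 20:tok, 21:tok, 22:tok, 23:tok edges: (0,6,in); (3,5,in); (5,0,out); (5,1,out); (6,1,out); (6,4,out); (9,2,on); (13,1,on); (15,1,on); (17,1,on); (18,1,on); (19,4,on); (20,1,on); (21,4,on); (22,1,on); (23,4,on)
final:
nodes: 0:P, 1:P, 2:P, 3:P, 4:P, 5:t1, 6:t2, 9:tok, 13:tok, 15:tok, 17:tok, 18:tok, 19:tok, 20:tok, 21:tok, 22:tok, 23:tok
edges: (0,6,in); (3,5,in); (5,0,out); (5,1,out); (6,1,out); (6,4,out); (9,2,on); (13,1,on); (15,1,on); (17,1,on); (18,1,on); (19,4,on); (20,1,on); (21,4,on); (22,1,on); (23,4,on)


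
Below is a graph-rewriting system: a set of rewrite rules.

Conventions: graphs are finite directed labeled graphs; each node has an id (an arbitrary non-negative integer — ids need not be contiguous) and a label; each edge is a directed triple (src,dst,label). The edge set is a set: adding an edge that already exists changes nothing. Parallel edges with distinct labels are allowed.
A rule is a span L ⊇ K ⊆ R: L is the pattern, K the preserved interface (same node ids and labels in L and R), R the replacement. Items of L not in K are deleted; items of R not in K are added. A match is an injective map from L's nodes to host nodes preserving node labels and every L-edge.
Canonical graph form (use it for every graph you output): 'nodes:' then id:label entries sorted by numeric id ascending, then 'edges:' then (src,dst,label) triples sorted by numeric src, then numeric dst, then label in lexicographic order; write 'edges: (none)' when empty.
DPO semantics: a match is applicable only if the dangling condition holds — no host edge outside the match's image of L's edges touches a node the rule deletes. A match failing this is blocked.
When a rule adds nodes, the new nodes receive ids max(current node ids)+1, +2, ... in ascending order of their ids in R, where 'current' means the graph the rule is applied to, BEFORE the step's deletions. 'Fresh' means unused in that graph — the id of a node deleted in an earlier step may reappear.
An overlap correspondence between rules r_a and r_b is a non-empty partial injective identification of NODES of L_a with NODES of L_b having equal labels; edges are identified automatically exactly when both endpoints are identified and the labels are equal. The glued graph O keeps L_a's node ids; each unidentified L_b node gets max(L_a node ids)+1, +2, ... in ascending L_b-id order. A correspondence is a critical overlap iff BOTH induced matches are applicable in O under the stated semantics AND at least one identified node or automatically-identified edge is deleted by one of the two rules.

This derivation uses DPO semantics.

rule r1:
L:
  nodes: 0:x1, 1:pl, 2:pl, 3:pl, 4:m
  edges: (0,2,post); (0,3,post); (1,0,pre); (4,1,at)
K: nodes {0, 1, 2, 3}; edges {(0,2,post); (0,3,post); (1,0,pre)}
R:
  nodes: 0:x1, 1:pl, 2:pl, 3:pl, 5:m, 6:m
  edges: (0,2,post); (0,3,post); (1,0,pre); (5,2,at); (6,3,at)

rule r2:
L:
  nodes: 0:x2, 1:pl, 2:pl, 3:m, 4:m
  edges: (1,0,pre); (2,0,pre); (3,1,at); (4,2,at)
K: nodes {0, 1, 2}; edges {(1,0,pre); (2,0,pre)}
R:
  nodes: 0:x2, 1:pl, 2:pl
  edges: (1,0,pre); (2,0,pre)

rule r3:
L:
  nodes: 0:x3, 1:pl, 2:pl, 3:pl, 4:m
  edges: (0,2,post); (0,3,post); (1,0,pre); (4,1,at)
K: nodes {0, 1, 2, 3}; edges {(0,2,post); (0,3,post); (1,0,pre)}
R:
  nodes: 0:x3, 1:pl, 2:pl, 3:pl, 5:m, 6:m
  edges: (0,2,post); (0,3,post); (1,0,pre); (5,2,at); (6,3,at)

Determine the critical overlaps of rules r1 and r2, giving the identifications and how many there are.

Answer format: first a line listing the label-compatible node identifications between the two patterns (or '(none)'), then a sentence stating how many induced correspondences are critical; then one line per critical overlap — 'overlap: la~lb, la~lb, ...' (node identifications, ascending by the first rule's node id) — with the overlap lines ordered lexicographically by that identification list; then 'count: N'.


label-compatible node identifications between L(r1) and L(r2): 1~1, 1~2, 2~1, 2~2, 3~1, 3~2, 4~3, 4~4
6 of the induced correspondences are critical overlaps of r1 and r2.
overlap: 1~1, 2~2, 4~3
overlap: 1~1, 3~2, 4~3
overlap: 1~1, 4~3
overlap: 1~2, 2~1, 4~4
overlap: 1~2, 3~1, 4~4
overlap: 1~2, 4~4
count: 6
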